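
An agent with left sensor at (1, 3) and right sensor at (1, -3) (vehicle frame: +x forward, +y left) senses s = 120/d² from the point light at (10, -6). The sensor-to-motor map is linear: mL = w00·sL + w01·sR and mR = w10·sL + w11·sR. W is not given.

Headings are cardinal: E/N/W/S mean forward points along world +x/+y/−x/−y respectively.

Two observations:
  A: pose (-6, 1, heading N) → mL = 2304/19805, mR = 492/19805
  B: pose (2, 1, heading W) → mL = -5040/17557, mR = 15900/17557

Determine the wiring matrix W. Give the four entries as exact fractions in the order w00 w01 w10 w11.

-1/2 1/2 1 -1/2

obs A: pose=(-6,1,N) → sL=24/85, sR=120/233, mL=2304/19805, mR=492/19805
obs B: pose=(2,1,W) → sL=120/97, sR=120/181, mL=-5040/17557, mR=15900/17557
sensor matrix S = [[24/85, 120/233], [120/97, 120/181]]; det S = -31290624/69543277
solve [mL_A; mL_B] = S·[w00; w01] and [mR_A; mR_B] = S·[w10; w11]:
  w00 = -1/2, w01 = 1/2, w10 = 1, w11 = -1/2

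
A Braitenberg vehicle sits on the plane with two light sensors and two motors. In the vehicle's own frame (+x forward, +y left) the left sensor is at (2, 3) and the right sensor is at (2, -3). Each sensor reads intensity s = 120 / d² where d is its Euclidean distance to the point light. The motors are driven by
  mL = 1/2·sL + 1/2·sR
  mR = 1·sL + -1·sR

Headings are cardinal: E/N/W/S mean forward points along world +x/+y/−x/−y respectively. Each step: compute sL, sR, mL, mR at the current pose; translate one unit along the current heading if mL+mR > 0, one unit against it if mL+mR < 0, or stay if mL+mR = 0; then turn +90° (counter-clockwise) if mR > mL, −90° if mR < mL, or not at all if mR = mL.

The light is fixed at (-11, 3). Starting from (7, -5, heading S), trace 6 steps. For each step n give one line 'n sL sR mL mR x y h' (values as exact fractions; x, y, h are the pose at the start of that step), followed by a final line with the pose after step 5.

0 120/541 24/65 10392/35165 -5184/35165 7 -5 S
1 3/10 30/73 519/1460 -81/730 7 -6 W
2 24/49 120/449 8328/22001 4896/22001 6 -6 N
3 60/193 60/241 13020/46513 2880/46513 6 -5 E
4 120/541 24/65 10392/35165 -5184/35165 7 -5 S
5 3/10 30/73 519/1460 -81/730 7 -6 W
final 6 -6 N

n=0: pose=(7,-5,S); sL=120/541, sR=24/65; mL=10392/35165, mR=-5184/35165; mL+mR=5208/35165 → advance +1; mR−mL=-15576/35165 → turn -1·90°
n=1: pose=(7,-6,W); sL=3/10, sR=30/73; mL=519/1460, mR=-81/730; mL+mR=357/1460 → advance +1; mR−mL=-681/1460 → turn -1·90°
n=2: pose=(6,-6,N); sL=24/49, sR=120/449; mL=8328/22001, mR=4896/22001; mL+mR=13224/22001 → advance +1; mR−mL=-3432/22001 → turn -1·90°
n=3: pose=(6,-5,E); sL=60/193, sR=60/241; mL=13020/46513, mR=2880/46513; mL+mR=15900/46513 → advance +1; mR−mL=-10140/46513 → turn -1·90°
n=4: pose=(7,-5,S); sL=120/541, sR=24/65; mL=10392/35165, mR=-5184/35165; mL+mR=5208/35165 → advance +1; mR−mL=-15576/35165 → turn -1·90°
n=5: pose=(7,-6,W); sL=3/10, sR=30/73; mL=519/1460, mR=-81/730; mL+mR=357/1460 → advance +1; mR−mL=-681/1460 → turn -1·90°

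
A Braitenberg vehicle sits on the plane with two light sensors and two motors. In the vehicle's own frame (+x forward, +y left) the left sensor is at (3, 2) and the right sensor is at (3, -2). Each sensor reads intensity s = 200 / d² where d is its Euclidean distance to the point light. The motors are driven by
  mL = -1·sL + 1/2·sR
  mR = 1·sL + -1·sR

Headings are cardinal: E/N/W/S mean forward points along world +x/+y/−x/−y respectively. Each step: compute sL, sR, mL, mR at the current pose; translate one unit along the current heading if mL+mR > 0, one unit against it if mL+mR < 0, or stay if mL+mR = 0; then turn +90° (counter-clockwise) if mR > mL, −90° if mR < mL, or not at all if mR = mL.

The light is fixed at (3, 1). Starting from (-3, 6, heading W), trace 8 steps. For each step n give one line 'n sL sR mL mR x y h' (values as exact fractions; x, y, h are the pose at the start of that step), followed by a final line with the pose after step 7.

0 20/9 20/13 -170/117 80/117 -3 6 W
1 200/13 200/53 -9300/689 8000/689 -2 6 S
2 50/17 10 35/17 -120/17 -2 7 E
3 8 200/73 -484/73 384/73 -3 7 S
4 20/9 100/17 110/153 -560/153 -3 8 E
5 200/41 200/97 -15300/3977 11200/3977 -4 8 S
6 50/29 50/13 75/377 -800/377 -4 9 E
7 200/61 8/5 -756/305 512/305 -5 9 S
final -5 10 E

n=0: pose=(-3,6,W); sL=20/9, sR=20/13; mL=-170/117, mR=80/117; mL+mR=-10/13 → advance -1; mR−mL=250/117 → turn +1·90°
n=1: pose=(-2,6,S); sL=200/13, sR=200/53; mL=-9300/689, mR=8000/689; mL+mR=-100/53 → advance -1; mR−mL=17300/689 → turn +1·90°
n=2: pose=(-2,7,E); sL=50/17, sR=10; mL=35/17, mR=-120/17; mL+mR=-5 → advance -1; mR−mL=-155/17 → turn -1·90°
n=3: pose=(-3,7,S); sL=8, sR=200/73; mL=-484/73, mR=384/73; mL+mR=-100/73 → advance -1; mR−mL=868/73 → turn +1·90°
n=4: pose=(-3,8,E); sL=20/9, sR=100/17; mL=110/153, mR=-560/153; mL+mR=-50/17 → advance -1; mR−mL=-670/153 → turn -1·90°
n=5: pose=(-4,8,S); sL=200/41, sR=200/97; mL=-15300/3977, mR=11200/3977; mL+mR=-100/97 → advance -1; mR−mL=26500/3977 → turn +1·90°
n=6: pose=(-4,9,E); sL=50/29, sR=50/13; mL=75/377, mR=-800/377; mL+mR=-25/13 → advance -1; mR−mL=-875/377 → turn -1·90°
n=7: pose=(-5,9,S); sL=200/61, sR=8/5; mL=-756/305, mR=512/305; mL+mR=-4/5 → advance -1; mR−mL=1268/305 → turn +1·90°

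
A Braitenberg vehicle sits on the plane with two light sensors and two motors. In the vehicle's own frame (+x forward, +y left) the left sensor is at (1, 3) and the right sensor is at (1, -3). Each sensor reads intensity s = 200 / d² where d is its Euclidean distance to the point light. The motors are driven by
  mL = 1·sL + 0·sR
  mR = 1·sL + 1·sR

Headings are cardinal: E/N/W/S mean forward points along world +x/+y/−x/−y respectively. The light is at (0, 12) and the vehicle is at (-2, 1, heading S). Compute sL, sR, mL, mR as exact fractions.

left sensor world pos  = (1, 0); dL² = 145
right sensor world pos = (-5, 0); dR² = 169
sL = 200/145 = 40/29
sR = 200/169 = 200/169
mL = 1·sL + 0·sR = 40/29
mR = 1·sL + 1·sR = 12560/4901

40/29 200/169 40/29 12560/4901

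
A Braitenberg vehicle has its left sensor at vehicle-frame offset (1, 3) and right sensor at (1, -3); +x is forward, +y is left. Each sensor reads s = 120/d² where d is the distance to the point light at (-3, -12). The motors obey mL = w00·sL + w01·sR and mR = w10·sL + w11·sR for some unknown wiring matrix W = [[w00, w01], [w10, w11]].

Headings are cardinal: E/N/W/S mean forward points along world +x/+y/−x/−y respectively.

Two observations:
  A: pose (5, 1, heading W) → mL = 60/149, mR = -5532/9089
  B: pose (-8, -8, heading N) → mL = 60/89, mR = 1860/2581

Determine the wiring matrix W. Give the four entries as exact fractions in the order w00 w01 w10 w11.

obs A: pose=(5,1,W) → sL=120/149, sR=24/61, mL=60/149, mR=-5532/9089
obs B: pose=(-8,-8,N) → sL=120/89, sR=120/29, mL=60/89, mR=1860/2581
sensor matrix S = [[120/149, 24/61], [120/89, 120/29]]; det S = 65733120/23458709
solve [mL_A; mL_B] = S·[w00; w01] and [mR_A; mR_B] = S·[w10; w11]:
  w00 = 1/2, w01 = 0, w10 = -1, w11 = 1/2

1/2 0 -1 1/2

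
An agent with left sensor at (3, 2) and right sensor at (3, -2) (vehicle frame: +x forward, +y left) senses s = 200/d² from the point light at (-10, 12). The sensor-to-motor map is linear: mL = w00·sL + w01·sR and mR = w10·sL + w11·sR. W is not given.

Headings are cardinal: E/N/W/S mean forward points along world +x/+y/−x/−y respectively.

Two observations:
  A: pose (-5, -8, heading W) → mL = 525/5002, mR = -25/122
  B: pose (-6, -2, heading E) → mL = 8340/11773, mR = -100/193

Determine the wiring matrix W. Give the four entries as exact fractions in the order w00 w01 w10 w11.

obs A: pose=(-5,-8,W) → sL=25/61, sR=25/41, mL=525/5002, mR=-25/122
obs B: pose=(-6,-2,E) → sL=200/193, sR=40/61, mL=8340/11773, mR=-100/193
sensor matrix S = [[25/61, 25/41], [200/193, 40/61]]; det S = -10692000/29444273
solve [mL_A; mL_B] = S·[w00; w01] and [mR_A; mR_B] = S·[w10; w11]:
  w00 = 1, w01 = -1/2, w10 = -1/2, w11 = 0

1 -1/2 -1/2 0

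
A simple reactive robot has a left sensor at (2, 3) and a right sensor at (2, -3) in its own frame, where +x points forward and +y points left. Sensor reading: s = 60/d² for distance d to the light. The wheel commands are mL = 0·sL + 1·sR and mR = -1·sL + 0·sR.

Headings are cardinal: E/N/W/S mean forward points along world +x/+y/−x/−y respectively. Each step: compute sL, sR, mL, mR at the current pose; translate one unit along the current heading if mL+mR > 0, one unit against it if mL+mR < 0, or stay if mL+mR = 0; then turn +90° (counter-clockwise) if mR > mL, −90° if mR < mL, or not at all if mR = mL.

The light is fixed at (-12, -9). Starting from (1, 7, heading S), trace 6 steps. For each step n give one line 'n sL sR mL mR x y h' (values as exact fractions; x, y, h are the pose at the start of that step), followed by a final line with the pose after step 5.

n=0: pose=(1,7,S); sL=15/113, sR=15/74; mL=15/74, mR=-15/113; mL+mR=585/8362 → advance +1; mR−mL=-2805/8362 → turn -1·90°
n=1: pose=(1,6,W); sL=12/53, sR=12/89; mL=12/89, mR=-12/53; mL+mR=-432/4717 → advance -1; mR−mL=-1704/4717 → turn -1·90°
n=2: pose=(2,6,N); sL=6/41, sR=30/289; mL=30/289, mR=-6/41; mL+mR=-504/11849 → advance -1; mR−mL=-2964/11849 → turn -1·90°
n=3: pose=(2,5,E); sL=12/109, sR=60/377; mL=60/377, mR=-12/109; mL+mR=2016/41093 → advance +1; mR−mL=-11064/41093 → turn -1·90°
n=4: pose=(3,5,S); sL=5/39, sR=5/24; mL=5/24, mR=-5/39; mL+mR=25/312 → advance +1; mR−mL=-35/104 → turn -1·90°
n=5: pose=(3,4,W); sL=60/269, sR=12/85; mL=12/85, mR=-60/269; mL+mR=-1872/22865 → advance -1; mR−mL=-8328/22865 → turn -1·90°

0 15/113 15/74 15/74 -15/113 1 7 S
1 12/53 12/89 12/89 -12/53 1 6 W
2 6/41 30/289 30/289 -6/41 2 6 N
3 12/109 60/377 60/377 -12/109 2 5 E
4 5/39 5/24 5/24 -5/39 3 5 S
5 60/269 12/85 12/85 -60/269 3 4 W
final 4 4 N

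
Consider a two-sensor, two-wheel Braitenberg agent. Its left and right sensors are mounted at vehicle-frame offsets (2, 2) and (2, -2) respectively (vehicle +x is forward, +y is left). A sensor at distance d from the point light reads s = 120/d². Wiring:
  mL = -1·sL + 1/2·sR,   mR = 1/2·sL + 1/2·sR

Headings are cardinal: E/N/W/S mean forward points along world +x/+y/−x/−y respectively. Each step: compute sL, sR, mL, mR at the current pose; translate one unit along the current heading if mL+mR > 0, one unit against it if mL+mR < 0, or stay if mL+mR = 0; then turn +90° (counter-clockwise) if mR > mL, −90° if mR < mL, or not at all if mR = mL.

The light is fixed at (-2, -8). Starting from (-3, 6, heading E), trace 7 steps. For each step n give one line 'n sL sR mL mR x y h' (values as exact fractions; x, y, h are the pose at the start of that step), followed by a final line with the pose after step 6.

n=0: pose=(-3,6,E); sL=120/257, sR=24/29; mL=-396/7453, mR=4824/7453; mL+mR=4428/7453 → advance +1; mR−mL=180/257 → turn +1·90°
n=1: pose=(-2,6,N); sL=6/13, sR=6/13; mL=-3/13, mR=6/13; mL+mR=3/13 → advance +1; mR−mL=9/13 → turn +1·90°
n=2: pose=(-2,7,W); sL=120/173, sR=120/293; mL=-24780/50689, mR=27960/50689; mL+mR=3180/50689 → advance +1; mR−mL=180/173 → turn +1·90°
n=3: pose=(-3,7,S); sL=12/17, sR=60/89; mL=-558/1513, mR=1044/1513; mL+mR=486/1513 → advance +1; mR−mL=18/17 → turn +1·90°
n=4: pose=(-3,6,E); sL=120/257, sR=24/29; mL=-396/7453, mR=4824/7453; mL+mR=4428/7453 → advance +1; mR−mL=180/257 → turn +1·90°
n=5: pose=(-2,6,N); sL=6/13, sR=6/13; mL=-3/13, mR=6/13; mL+mR=3/13 → advance +1; mR−mL=9/13 → turn +1·90°
n=6: pose=(-2,7,W); sL=120/173, sR=120/293; mL=-24780/50689, mR=27960/50689; mL+mR=3180/50689 → advance +1; mR−mL=180/173 → turn +1·90°

0 120/257 24/29 -396/7453 4824/7453 -3 6 E
1 6/13 6/13 -3/13 6/13 -2 6 N
2 120/173 120/293 -24780/50689 27960/50689 -2 7 W
3 12/17 60/89 -558/1513 1044/1513 -3 7 S
4 120/257 24/29 -396/7453 4824/7453 -3 6 E
5 6/13 6/13 -3/13 6/13 -2 6 N
6 120/173 120/293 -24780/50689 27960/50689 -2 7 W
final -3 7 S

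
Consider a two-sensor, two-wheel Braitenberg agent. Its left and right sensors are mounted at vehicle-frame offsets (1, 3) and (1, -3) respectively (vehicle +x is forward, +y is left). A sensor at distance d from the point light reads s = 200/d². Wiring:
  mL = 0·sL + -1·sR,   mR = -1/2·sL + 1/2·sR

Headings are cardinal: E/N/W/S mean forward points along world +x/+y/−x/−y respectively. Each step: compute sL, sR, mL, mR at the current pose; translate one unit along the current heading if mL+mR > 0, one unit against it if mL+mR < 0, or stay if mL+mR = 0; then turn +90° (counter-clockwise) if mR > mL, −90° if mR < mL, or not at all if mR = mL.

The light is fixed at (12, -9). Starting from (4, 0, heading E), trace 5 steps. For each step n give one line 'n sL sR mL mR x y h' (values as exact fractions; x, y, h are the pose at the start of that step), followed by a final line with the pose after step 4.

0 200/193 40/17 -40/17 2160/3281 4 0 E
1 50/61 25/17 -25/17 675/2074 3 0 N
2 8/5 200/221 -200/221 -384/1105 3 -1 W
3 100/37 20/17 -20/17 -480/629 4 -1 S
4 200/193 40/17 -40/17 2160/3281 4 0 E
final 3 0 N

n=0: pose=(4,0,E); sL=200/193, sR=40/17; mL=-40/17, mR=2160/3281; mL+mR=-5560/3281 → advance -1; mR−mL=9880/3281 → turn +1·90°
n=1: pose=(3,0,N); sL=50/61, sR=25/17; mL=-25/17, mR=675/2074; mL+mR=-2375/2074 → advance -1; mR−mL=3725/2074 → turn +1·90°
n=2: pose=(3,-1,W); sL=8/5, sR=200/221; mL=-200/221, mR=-384/1105; mL+mR=-1384/1105 → advance -1; mR−mL=616/1105 → turn +1·90°
n=3: pose=(4,-1,S); sL=100/37, sR=20/17; mL=-20/17, mR=-480/629; mL+mR=-1220/629 → advance -1; mR−mL=260/629 → turn +1·90°
n=4: pose=(4,0,E); sL=200/193, sR=40/17; mL=-40/17, mR=2160/3281; mL+mR=-5560/3281 → advance -1; mR−mL=9880/3281 → turn +1·90°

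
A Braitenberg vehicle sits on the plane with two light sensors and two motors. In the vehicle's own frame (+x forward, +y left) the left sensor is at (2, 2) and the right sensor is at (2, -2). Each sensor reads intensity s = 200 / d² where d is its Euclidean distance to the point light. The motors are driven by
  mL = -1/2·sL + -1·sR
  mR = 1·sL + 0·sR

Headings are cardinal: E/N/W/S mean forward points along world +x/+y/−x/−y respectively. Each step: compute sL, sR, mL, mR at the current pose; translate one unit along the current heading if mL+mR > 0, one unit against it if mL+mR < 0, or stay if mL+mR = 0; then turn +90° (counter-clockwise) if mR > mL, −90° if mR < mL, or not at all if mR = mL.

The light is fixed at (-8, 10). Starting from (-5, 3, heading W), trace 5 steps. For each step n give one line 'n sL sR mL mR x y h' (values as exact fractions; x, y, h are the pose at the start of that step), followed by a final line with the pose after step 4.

n=0: pose=(-5,3,W); sL=100/41, sR=100/13; mL=-4750/533, mR=100/41; mL+mR=-3450/533 → advance -1; mR−mL=6050/533 → turn +1·90°
n=1: pose=(-4,3,S); sL=200/117, sR=40/17; mL=-6380/1989, mR=200/117; mL+mR=-2980/1989 → advance -1; mR−mL=3260/663 → turn +1·90°
n=2: pose=(-4,4,E); sL=50/13, sR=2; mL=-51/13, mR=50/13; mL+mR=-1/13 → advance -1; mR−mL=101/13 → turn +1·90°
n=3: pose=(-5,4,N); sL=200/17, sR=200/41; mL=-7500/697, mR=200/17; mL+mR=700/697 → advance +1; mR−mL=15700/697 → turn +1·90°
n=4: pose=(-5,5,W); sL=4, sR=20; mL=-22, mR=4; mL+mR=-18 → advance -1; mR−mL=26 → turn +1·90°

0 100/41 100/13 -4750/533 100/41 -5 3 W
1 200/117 40/17 -6380/1989 200/117 -4 3 S
2 50/13 2 -51/13 50/13 -4 4 E
3 200/17 200/41 -7500/697 200/17 -5 4 N
4 4 20 -22 4 -5 5 W
final -4 5 S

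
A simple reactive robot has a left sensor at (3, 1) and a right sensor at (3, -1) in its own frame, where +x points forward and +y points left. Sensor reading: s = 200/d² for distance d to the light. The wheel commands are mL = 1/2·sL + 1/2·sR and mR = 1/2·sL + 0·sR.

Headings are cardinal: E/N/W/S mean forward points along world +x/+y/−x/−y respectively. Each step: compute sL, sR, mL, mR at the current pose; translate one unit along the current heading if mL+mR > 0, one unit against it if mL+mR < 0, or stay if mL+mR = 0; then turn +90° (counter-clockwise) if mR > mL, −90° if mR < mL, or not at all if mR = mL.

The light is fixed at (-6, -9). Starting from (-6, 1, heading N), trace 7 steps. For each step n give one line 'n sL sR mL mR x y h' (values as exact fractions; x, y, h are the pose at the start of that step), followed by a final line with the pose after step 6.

n=0: pose=(-6,1,N); sL=20/17, sR=20/17; mL=20/17, mR=10/17; mL+mR=30/17 → advance +1; mR−mL=-10/17 → turn -1·90°
n=1: pose=(-6,2,E); sL=200/153, sR=200/109; mL=26200/16677, mR=100/153; mL+mR=37100/16677 → advance +1; mR−mL=-100/109 → turn -1·90°
n=2: pose=(-5,2,S); sL=50/17, sR=25/8; mL=825/272, mR=25/17; mL+mR=1225/272 → advance +1; mR−mL=-25/16 → turn -1·90°
n=3: pose=(-5,1,W); sL=40/17, sR=8/5; mL=168/85, mR=20/17; mL+mR=268/85 → advance +1; mR−mL=-4/5 → turn -1·90°
n=4: pose=(-6,1,N); sL=20/17, sR=20/17; mL=20/17, mR=10/17; mL+mR=30/17 → advance +1; mR−mL=-10/17 → turn -1·90°
n=5: pose=(-6,2,E); sL=200/153, sR=200/109; mL=26200/16677, mR=100/153; mL+mR=37100/16677 → advance +1; mR−mL=-100/109 → turn -1·90°
n=6: pose=(-5,2,S); sL=50/17, sR=25/8; mL=825/272, mR=25/17; mL+mR=1225/272 → advance +1; mR−mL=-25/16 → turn -1·90°

0 20/17 20/17 20/17 10/17 -6 1 N
1 200/153 200/109 26200/16677 100/153 -6 2 E
2 50/17 25/8 825/272 25/17 -5 2 S
3 40/17 8/5 168/85 20/17 -5 1 W
4 20/17 20/17 20/17 10/17 -6 1 N
5 200/153 200/109 26200/16677 100/153 -6 2 E
6 50/17 25/8 825/272 25/17 -5 2 S
final -5 1 W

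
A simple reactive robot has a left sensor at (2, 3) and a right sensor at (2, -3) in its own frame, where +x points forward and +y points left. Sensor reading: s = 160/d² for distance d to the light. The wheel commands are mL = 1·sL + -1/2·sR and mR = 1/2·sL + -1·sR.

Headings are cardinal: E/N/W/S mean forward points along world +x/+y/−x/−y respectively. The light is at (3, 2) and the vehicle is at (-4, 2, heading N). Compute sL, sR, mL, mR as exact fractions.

left sensor world pos  = (-7, 4); dL² = 104
right sensor world pos = (-1, 4); dR² = 20
sL = 160/104 = 20/13
sR = 160/20 = 8
mL = 1·sL + -1/2·sR = -32/13
mR = 1/2·sL + -1·sR = -94/13

20/13 8 -32/13 -94/13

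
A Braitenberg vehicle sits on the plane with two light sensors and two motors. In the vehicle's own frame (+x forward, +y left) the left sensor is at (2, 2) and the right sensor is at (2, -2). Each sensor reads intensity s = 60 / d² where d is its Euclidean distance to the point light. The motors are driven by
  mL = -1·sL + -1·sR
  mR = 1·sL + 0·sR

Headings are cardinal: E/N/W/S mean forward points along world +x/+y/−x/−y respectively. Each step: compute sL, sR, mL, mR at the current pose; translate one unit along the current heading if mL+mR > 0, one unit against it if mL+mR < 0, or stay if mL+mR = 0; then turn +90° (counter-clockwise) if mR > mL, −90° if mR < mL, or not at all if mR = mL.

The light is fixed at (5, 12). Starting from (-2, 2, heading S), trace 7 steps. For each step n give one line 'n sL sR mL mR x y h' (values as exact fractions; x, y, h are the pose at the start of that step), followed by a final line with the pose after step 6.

n=0: pose=(-2,2,S); sL=60/169, sR=4/15; mL=-1576/2535, mR=60/169; mL+mR=-4/15 → advance -1; mR−mL=2476/2535 → turn +1·90°
n=1: pose=(-2,3,E); sL=30/37, sR=30/73; mL=-3300/2701, mR=30/37; mL+mR=-30/73 → advance -1; mR−mL=5490/2701 → turn +1·90°
n=2: pose=(-3,3,N); sL=60/149, sR=12/17; mL=-2808/2533, mR=60/149; mL+mR=-12/17 → advance -1; mR−mL=3828/2533 → turn +1·90°
n=3: pose=(-3,2,W); sL=15/61, sR=15/41; mL=-1530/2501, mR=15/61; mL+mR=-15/41 → advance -1; mR−mL=2145/2501 → turn +1·90°
n=4: pose=(-2,2,S); sL=60/169, sR=4/15; mL=-1576/2535, mR=60/169; mL+mR=-4/15 → advance -1; mR−mL=2476/2535 → turn +1·90°
n=5: pose=(-2,3,E); sL=30/37, sR=30/73; mL=-3300/2701, mR=30/37; mL+mR=-30/73 → advance -1; mR−mL=5490/2701 → turn +1·90°
n=6: pose=(-3,3,N); sL=60/149, sR=12/17; mL=-2808/2533, mR=60/149; mL+mR=-12/17 → advance -1; mR−mL=3828/2533 → turn +1·90°

0 60/169 4/15 -1576/2535 60/169 -2 2 S
1 30/37 30/73 -3300/2701 30/37 -2 3 E
2 60/149 12/17 -2808/2533 60/149 -3 3 N
3 15/61 15/41 -1530/2501 15/61 -3 2 W
4 60/169 4/15 -1576/2535 60/169 -2 2 S
5 30/37 30/73 -3300/2701 30/37 -2 3 E
6 60/149 12/17 -2808/2533 60/149 -3 3 N
final -3 2 W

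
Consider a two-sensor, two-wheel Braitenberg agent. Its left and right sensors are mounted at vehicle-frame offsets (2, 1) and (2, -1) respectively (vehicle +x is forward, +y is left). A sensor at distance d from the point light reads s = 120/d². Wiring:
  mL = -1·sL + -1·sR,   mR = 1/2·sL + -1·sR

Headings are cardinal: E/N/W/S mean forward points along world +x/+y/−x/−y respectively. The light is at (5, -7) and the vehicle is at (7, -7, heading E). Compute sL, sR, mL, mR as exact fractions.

120/17 120/17 -240/17 -60/17

left sensor world pos  = (9, -6); dL² = 17
right sensor world pos = (9, -8); dR² = 17
sL = 120/17 = 120/17
sR = 120/17 = 120/17
mL = -1·sL + -1·sR = -240/17
mR = 1/2·sL + -1·sR = -60/17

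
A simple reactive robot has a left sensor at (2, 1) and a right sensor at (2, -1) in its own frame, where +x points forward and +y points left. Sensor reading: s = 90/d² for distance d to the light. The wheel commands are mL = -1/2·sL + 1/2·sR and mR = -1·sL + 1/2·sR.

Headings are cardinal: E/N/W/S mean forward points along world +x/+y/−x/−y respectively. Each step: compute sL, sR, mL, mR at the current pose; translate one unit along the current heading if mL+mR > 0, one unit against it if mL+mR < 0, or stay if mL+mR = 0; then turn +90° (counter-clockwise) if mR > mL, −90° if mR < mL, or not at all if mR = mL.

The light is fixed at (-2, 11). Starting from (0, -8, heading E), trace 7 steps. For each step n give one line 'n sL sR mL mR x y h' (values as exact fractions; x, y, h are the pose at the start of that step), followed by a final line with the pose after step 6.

0 9/34 45/208 -171/7072 -1107/7072 0 -8 E
1 18/89 10/49 4/4361 -437/4361 -1 -8 S
2 45/181 9/29 162/5249 -981/10498 -1 -7 W
3 90/257 18/53 -72/13621 -2457/13621 0 -7 N
4 9/34 45/208 -171/7072 -1107/7072 0 -8 E
5 18/89 10/49 4/4361 -437/4361 -1 -8 S
6 45/181 9/29 162/5249 -981/10498 -1 -7 W
final 0 -7 N

n=0: pose=(0,-8,E); sL=9/34, sR=45/208; mL=-171/7072, mR=-1107/7072; mL+mR=-639/3536 → advance -1; mR−mL=-9/68 → turn -1·90°
n=1: pose=(-1,-8,S); sL=18/89, sR=10/49; mL=4/4361, mR=-437/4361; mL+mR=-433/4361 → advance -1; mR−mL=-9/89 → turn -1·90°
n=2: pose=(-1,-7,W); sL=45/181, sR=9/29; mL=162/5249, mR=-981/10498; mL+mR=-657/10498 → advance -1; mR−mL=-45/362 → turn -1·90°
n=3: pose=(0,-7,N); sL=90/257, sR=18/53; mL=-72/13621, mR=-2457/13621; mL+mR=-2529/13621 → advance -1; mR−mL=-45/257 → turn -1·90°
n=4: pose=(0,-8,E); sL=9/34, sR=45/208; mL=-171/7072, mR=-1107/7072; mL+mR=-639/3536 → advance -1; mR−mL=-9/68 → turn -1·90°
n=5: pose=(-1,-8,S); sL=18/89, sR=10/49; mL=4/4361, mR=-437/4361; mL+mR=-433/4361 → advance -1; mR−mL=-9/89 → turn -1·90°
n=6: pose=(-1,-7,W); sL=45/181, sR=9/29; mL=162/5249, mR=-981/10498; mL+mR=-657/10498 → advance -1; mR−mL=-45/362 → turn -1·90°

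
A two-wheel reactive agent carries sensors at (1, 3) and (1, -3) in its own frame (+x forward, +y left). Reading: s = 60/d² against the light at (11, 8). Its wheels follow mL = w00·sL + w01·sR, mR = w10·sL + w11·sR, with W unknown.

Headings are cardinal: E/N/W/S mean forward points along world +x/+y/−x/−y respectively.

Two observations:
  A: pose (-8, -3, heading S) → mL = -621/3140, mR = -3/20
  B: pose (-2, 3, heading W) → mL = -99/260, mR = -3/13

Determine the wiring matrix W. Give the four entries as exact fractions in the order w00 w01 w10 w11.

-1 -1/2 -1 0

obs A: pose=(-8,-3,S) → sL=3/20, sR=15/157, mL=-621/3140, mR=-3/20
obs B: pose=(-2,3,W) → sL=3/13, sR=3/10, mL=-99/260, mR=-3/13
sensor matrix S = [[3/20, 15/157], [3/13, 3/10]]; det S = 9369/408200
solve [mL_A; mL_B] = S·[w00; w01] and [mR_A; mR_B] = S·[w10; w11]:
  w00 = -1, w01 = -1/2, w10 = -1, w11 = 0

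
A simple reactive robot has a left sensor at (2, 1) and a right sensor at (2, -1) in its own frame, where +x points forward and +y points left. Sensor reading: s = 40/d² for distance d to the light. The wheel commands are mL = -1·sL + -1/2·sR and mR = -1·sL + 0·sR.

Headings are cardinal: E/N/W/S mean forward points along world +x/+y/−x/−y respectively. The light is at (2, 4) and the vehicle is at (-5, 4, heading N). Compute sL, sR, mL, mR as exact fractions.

left sensor world pos  = (-6, 6); dL² = 68
right sensor world pos = (-4, 6); dR² = 40
sL = 40/68 = 10/17
sR = 40/40 = 1
mL = -1·sL + -1/2·sR = -37/34
mR = -1·sL + 0·sR = -10/17

10/17 1 -37/34 -10/17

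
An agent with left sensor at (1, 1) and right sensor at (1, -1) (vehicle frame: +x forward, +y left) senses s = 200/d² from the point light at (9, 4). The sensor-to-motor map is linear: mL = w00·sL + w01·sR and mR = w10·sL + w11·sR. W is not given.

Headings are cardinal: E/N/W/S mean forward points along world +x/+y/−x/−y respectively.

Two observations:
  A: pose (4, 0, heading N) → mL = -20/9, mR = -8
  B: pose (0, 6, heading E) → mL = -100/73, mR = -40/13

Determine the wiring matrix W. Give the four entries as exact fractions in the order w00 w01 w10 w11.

obs A: pose=(4,0,N) → sL=40/9, sR=8, mL=-20/9, mR=-8
obs B: pose=(0,6,E) → sL=200/73, sR=40/13, mL=-100/73, mR=-40/13
sensor matrix S = [[40/9, 8], [200/73, 40/13]]; det S = -70400/8541
solve [mL_A; mL_B] = S·[w00; w01] and [mR_A; mR_B] = S·[w10; w11]:
  w00 = -1/2, w01 = 0, w10 = 0, w11 = -1

-1/2 0 0 -1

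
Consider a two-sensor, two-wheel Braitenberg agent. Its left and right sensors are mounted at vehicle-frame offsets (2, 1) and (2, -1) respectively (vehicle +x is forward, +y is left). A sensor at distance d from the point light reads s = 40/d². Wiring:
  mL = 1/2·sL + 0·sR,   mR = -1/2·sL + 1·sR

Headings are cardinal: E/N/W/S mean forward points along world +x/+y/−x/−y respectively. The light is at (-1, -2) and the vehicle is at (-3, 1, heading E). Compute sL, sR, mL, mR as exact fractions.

5/2 10 5/4 35/4

left sensor world pos  = (-1, 2); dL² = 16
right sensor world pos = (-1, 0); dR² = 4
sL = 40/16 = 5/2
sR = 40/4 = 10
mL = 1/2·sL + 0·sR = 5/4
mR = -1/2·sL + 1·sR = 35/4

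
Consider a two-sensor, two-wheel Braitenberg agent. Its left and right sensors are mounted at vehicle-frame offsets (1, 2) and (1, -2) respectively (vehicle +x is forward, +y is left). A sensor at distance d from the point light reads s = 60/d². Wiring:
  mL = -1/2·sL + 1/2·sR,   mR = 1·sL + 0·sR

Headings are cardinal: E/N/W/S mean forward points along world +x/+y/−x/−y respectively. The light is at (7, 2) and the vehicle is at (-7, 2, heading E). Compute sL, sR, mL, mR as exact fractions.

left sensor world pos  = (-6, 4); dL² = 173
right sensor world pos = (-6, 0); dR² = 173
sL = 60/173 = 60/173
sR = 60/173 = 60/173
mL = -1/2·sL + 1/2·sR = 0
mR = 1·sL + 0·sR = 60/173

60/173 60/173 0 60/173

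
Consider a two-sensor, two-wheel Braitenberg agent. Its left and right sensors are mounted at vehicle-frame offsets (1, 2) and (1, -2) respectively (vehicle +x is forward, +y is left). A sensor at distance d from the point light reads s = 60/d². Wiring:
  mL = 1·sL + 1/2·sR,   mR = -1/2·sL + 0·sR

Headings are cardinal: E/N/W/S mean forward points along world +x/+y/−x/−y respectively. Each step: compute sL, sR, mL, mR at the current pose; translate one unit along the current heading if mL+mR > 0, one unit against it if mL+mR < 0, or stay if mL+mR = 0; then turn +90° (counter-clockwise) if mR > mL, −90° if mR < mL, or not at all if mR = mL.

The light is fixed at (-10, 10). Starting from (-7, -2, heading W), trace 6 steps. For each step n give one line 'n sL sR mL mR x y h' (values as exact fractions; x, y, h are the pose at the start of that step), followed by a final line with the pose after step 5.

0 3/10 15/26 153/260 -3/20 -7 -2 W
1 60/121 60/137 11850/16577 -30/121 -8 -2 N
2 2/3 30/89 223/267 -1/3 -8 -1 E
3 60/169 12/29 2754/4901 -30/169 -7 -1 S
4 3/10 15/26 153/260 -3/20 -7 -2 W
5 60/121 60/137 11850/16577 -30/121 -8 -2 N
final -8 -1 E

n=0: pose=(-7,-2,W); sL=3/10, sR=15/26; mL=153/260, mR=-3/20; mL+mR=57/130 → advance +1; mR−mL=-48/65 → turn -1·90°
n=1: pose=(-8,-2,N); sL=60/121, sR=60/137; mL=11850/16577, mR=-30/121; mL+mR=7740/16577 → advance +1; mR−mL=-15960/16577 → turn -1·90°
n=2: pose=(-8,-1,E); sL=2/3, sR=30/89; mL=223/267, mR=-1/3; mL+mR=134/267 → advance +1; mR−mL=-104/89 → turn -1·90°
n=3: pose=(-7,-1,S); sL=60/169, sR=12/29; mL=2754/4901, mR=-30/169; mL+mR=1884/4901 → advance +1; mR−mL=-3624/4901 → turn -1·90°
n=4: pose=(-7,-2,W); sL=3/10, sR=15/26; mL=153/260, mR=-3/20; mL+mR=57/130 → advance +1; mR−mL=-48/65 → turn -1·90°
n=5: pose=(-8,-2,N); sL=60/121, sR=60/137; mL=11850/16577, mR=-30/121; mL+mR=7740/16577 → advance +1; mR−mL=-15960/16577 → turn -1·90°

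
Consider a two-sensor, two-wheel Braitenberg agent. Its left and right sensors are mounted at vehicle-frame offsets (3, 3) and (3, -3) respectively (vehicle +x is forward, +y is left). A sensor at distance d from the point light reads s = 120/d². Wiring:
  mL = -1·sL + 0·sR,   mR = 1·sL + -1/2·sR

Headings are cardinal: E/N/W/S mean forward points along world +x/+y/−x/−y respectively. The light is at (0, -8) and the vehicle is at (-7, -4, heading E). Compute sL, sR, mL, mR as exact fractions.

left sensor world pos  = (-4, -1); dL² = 65
right sensor world pos = (-4, -7); dR² = 17
sL = 120/65 = 24/13
sR = 120/17 = 120/17
mL = -1·sL + 0·sR = -24/13
mR = 1·sL + -1/2·sR = -372/221

24/13 120/17 -24/13 -372/221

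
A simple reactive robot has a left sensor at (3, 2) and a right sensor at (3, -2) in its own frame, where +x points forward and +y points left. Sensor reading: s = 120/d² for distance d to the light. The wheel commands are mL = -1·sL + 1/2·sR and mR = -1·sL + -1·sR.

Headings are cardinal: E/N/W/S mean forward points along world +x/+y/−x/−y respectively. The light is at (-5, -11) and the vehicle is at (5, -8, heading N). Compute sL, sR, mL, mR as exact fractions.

6/5 2/3 -13/15 -28/15

left sensor world pos  = (3, -5); dL² = 100
right sensor world pos = (7, -5); dR² = 180
sL = 120/100 = 6/5
sR = 120/180 = 2/3
mL = -1·sL + 1/2·sR = -13/15
mR = -1·sL + -1·sR = -28/15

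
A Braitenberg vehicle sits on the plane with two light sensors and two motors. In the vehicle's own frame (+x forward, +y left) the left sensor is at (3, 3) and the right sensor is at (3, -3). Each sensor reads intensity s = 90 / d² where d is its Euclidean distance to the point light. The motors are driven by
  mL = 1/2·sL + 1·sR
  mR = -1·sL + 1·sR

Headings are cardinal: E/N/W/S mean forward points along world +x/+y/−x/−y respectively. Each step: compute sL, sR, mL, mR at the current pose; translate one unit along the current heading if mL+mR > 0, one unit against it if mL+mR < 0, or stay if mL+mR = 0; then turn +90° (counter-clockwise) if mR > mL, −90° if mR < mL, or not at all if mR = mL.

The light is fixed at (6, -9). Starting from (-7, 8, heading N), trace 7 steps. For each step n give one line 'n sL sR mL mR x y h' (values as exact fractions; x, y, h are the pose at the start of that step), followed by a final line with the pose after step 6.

0 45/328 9/50 4077/16400 351/8200 -7 8 N
1 90/541 18/65 12663/35165 3888/35165 -7 9 E
2 5/17 1/5 59/170 -8/85 -6 9 S
3 90/421 18/125 13203/52625 -3672/52625 -6 8 W
4 45/328 9/50 4077/16400 351/8200 -7 8 N
5 90/541 18/65 12663/35165 3888/35165 -7 9 E
6 5/17 1/5 59/170 -8/85 -6 9 S
final -6 8 W

n=0: pose=(-7,8,N); sL=45/328, sR=9/50; mL=4077/16400, mR=351/8200; mL+mR=4779/16400 → advance +1; mR−mL=-135/656 → turn -1·90°
n=1: pose=(-7,9,E); sL=90/541, sR=18/65; mL=12663/35165, mR=3888/35165; mL+mR=16551/35165 → advance +1; mR−mL=-135/541 → turn -1·90°
n=2: pose=(-6,9,S); sL=5/17, sR=1/5; mL=59/170, mR=-8/85; mL+mR=43/170 → advance +1; mR−mL=-15/34 → turn -1·90°
n=3: pose=(-6,8,W); sL=90/421, sR=18/125; mL=13203/52625, mR=-3672/52625; mL+mR=9531/52625 → advance +1; mR−mL=-135/421 → turn -1·90°
n=4: pose=(-7,8,N); sL=45/328, sR=9/50; mL=4077/16400, mR=351/8200; mL+mR=4779/16400 → advance +1; mR−mL=-135/656 → turn -1·90°
n=5: pose=(-7,9,E); sL=90/541, sR=18/65; mL=12663/35165, mR=3888/35165; mL+mR=16551/35165 → advance +1; mR−mL=-135/541 → turn -1·90°
n=6: pose=(-6,9,S); sL=5/17, sR=1/5; mL=59/170, mR=-8/85; mL+mR=43/170 → advance +1; mR−mL=-15/34 → turn -1·90°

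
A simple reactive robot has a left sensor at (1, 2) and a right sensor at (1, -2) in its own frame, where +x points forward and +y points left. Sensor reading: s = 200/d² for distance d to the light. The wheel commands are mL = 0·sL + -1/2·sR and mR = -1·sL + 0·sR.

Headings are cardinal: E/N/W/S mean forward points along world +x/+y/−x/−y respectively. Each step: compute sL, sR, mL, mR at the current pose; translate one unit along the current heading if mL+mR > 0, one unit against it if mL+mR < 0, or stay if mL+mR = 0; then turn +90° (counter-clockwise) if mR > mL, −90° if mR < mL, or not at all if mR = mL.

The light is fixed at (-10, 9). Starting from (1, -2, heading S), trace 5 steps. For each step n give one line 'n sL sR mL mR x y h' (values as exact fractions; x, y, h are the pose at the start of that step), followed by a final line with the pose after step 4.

0 200/313 8/9 -4/9 -200/313 1 -2 S
1 50/61 50/41 -25/41 -50/61 1 -1 W
2 200/181 200/277 -100/277 -200/181 2 -1 N
3 4/5 100/169 -50/169 -4/5 2 -2 E
4 200/313 8/9 -4/9 -200/313 1 -2 S
final 1 -1 W

n=0: pose=(1,-2,S); sL=200/313, sR=8/9; mL=-4/9, mR=-200/313; mL+mR=-3052/2817 → advance -1; mR−mL=-548/2817 → turn -1·90°
n=1: pose=(1,-1,W); sL=50/61, sR=50/41; mL=-25/41, mR=-50/61; mL+mR=-3575/2501 → advance -1; mR−mL=-525/2501 → turn -1·90°
n=2: pose=(2,-1,N); sL=200/181, sR=200/277; mL=-100/277, mR=-200/181; mL+mR=-73500/50137 → advance -1; mR−mL=-37300/50137 → turn -1·90°
n=3: pose=(2,-2,E); sL=4/5, sR=100/169; mL=-50/169, mR=-4/5; mL+mR=-926/845 → advance -1; mR−mL=-426/845 → turn -1·90°
n=4: pose=(1,-2,S); sL=200/313, sR=8/9; mL=-4/9, mR=-200/313; mL+mR=-3052/2817 → advance -1; mR−mL=-548/2817 → turn -1·90°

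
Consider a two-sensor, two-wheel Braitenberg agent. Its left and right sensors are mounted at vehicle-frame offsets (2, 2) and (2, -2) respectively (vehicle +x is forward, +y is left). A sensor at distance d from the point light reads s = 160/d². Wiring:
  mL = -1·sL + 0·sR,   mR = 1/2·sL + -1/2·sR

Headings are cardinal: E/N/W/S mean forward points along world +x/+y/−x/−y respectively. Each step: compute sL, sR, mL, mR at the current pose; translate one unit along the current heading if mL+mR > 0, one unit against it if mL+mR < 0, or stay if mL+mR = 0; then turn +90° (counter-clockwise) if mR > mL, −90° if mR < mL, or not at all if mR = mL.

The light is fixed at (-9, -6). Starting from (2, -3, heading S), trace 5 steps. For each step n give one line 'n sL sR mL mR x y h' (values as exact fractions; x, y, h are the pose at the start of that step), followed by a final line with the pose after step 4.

n=0: pose=(2,-3,S); sL=16/17, sR=80/41; mL=-16/17, mR=-352/697; mL+mR=-1008/697 → advance -1; mR−mL=304/697 → turn +1·90°
n=1: pose=(2,-2,E); sL=32/41, sR=160/173; mL=-32/41, mR=-512/7093; mL+mR=-6048/7093 → advance -1; mR−mL=5024/7093 → turn +1·90°
n=2: pose=(1,-2,N); sL=8/5, sR=8/9; mL=-8/5, mR=16/45; mL+mR=-56/45 → advance -1; mR−mL=88/45 → turn +1·90°
n=3: pose=(1,-3,W); sL=32/13, sR=160/89; mL=-32/13, mR=384/1157; mL+mR=-2464/1157 → advance -1; mR−mL=3232/1157 → turn +1·90°
n=4: pose=(2,-3,S); sL=16/17, sR=80/41; mL=-16/17, mR=-352/697; mL+mR=-1008/697 → advance -1; mR−mL=304/697 → turn +1·90°

0 16/17 80/41 -16/17 -352/697 2 -3 S
1 32/41 160/173 -32/41 -512/7093 2 -2 E
2 8/5 8/9 -8/5 16/45 1 -2 N
3 32/13 160/89 -32/13 384/1157 1 -3 W
4 16/17 80/41 -16/17 -352/697 2 -3 S
final 2 -2 E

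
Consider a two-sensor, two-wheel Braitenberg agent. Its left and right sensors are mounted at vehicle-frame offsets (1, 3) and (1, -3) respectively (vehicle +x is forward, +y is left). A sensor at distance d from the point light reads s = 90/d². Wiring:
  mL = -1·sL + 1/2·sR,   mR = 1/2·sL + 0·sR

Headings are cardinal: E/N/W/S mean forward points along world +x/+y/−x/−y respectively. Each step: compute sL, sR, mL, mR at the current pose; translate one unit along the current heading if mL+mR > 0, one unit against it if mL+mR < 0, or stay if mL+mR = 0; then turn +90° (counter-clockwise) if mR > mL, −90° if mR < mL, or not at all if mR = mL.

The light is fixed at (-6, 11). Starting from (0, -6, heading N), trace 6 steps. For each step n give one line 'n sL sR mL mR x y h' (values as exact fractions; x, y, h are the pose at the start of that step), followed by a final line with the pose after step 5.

0 18/53 90/337 -3681/17861 9/53 0 -6 N
1 45/233 9/25 -153/11650 45/466 0 -7 W
2 18/85 18/73 -549/6205 9/85 -1 -7 S
3 45/146 9/52 -1683/7592 45/292 -1 -8 E
4 18/65 90/373 -3789/24245 9/65 -2 -8 N
5 45/269 45/149 -1305/80162 45/538 -2 -9 W
final -3 -9 S

n=0: pose=(0,-6,N); sL=18/53, sR=90/337; mL=-3681/17861, mR=9/53; mL+mR=-648/17861 → advance -1; mR−mL=6714/17861 → turn +1·90°
n=1: pose=(0,-7,W); sL=45/233, sR=9/25; mL=-153/11650, mR=45/466; mL+mR=486/5825 → advance +1; mR−mL=639/5825 → turn +1·90°
n=2: pose=(-1,-7,S); sL=18/85, sR=18/73; mL=-549/6205, mR=9/85; mL+mR=108/6205 → advance +1; mR−mL=1206/6205 → turn +1·90°
n=3: pose=(-1,-8,E); sL=45/146, sR=9/52; mL=-1683/7592, mR=45/292; mL+mR=-513/7592 → advance -1; mR−mL=2853/7592 → turn +1·90°
n=4: pose=(-2,-8,N); sL=18/65, sR=90/373; mL=-3789/24245, mR=9/65; mL+mR=-432/24245 → advance -1; mR−mL=7146/24245 → turn +1·90°
n=5: pose=(-2,-9,W); sL=45/269, sR=45/149; mL=-1305/80162, mR=45/538; mL+mR=2700/40081 → advance +1; mR−mL=4005/40081 → turn +1·90°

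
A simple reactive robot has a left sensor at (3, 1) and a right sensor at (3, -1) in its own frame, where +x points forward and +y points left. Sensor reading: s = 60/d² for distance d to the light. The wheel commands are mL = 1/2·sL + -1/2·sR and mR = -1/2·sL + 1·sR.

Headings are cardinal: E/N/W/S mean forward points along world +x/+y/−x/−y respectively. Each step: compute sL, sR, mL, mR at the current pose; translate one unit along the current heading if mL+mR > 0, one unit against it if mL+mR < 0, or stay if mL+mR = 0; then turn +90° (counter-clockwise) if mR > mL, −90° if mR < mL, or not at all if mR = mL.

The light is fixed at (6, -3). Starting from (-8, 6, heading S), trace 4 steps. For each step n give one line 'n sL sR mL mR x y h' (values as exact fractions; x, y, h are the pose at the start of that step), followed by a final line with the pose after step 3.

0 12/41 20/87 112/3567 298/3567 -8 6 S
1 30/101 6/17 -48/1717 351/1717 -8 5 E
2 60/317 12/53 -312/16801 2214/16801 -7 5 N
3 3/16 15/89 27/2848 213/2848 -7 6 W
final -8 6 S

n=0: pose=(-8,6,S); sL=12/41, sR=20/87; mL=112/3567, mR=298/3567; mL+mR=10/87 → advance +1; mR−mL=62/1189 → turn +1·90°
n=1: pose=(-8,5,E); sL=30/101, sR=6/17; mL=-48/1717, mR=351/1717; mL+mR=3/17 → advance +1; mR−mL=399/1717 → turn +1·90°
n=2: pose=(-7,5,N); sL=60/317, sR=12/53; mL=-312/16801, mR=2214/16801; mL+mR=6/53 → advance +1; mR−mL=2526/16801 → turn +1·90°
n=3: pose=(-7,6,W); sL=3/16, sR=15/89; mL=27/2848, mR=213/2848; mL+mR=15/178 → advance +1; mR−mL=93/1424 → turn +1·90°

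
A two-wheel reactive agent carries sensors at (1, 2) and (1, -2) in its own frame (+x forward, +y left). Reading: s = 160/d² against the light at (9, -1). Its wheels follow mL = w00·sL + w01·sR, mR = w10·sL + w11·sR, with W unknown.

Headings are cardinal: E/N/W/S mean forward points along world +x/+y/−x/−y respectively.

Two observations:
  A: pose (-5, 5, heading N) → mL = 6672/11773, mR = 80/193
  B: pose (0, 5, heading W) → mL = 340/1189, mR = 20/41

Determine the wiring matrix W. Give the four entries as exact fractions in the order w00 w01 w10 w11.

obs A: pose=(-5,5,N) → sL=32/61, sR=160/193, mL=6672/11773, mR=80/193
obs B: pose=(0,5,W) → sL=40/29, sR=40/41, mL=340/1189, mR=20/41
sensor matrix S = [[32/61, 160/193], [40/29, 40/41]]; det S = -8842240/13998097
solve [mL_A; mL_B] = S·[w00; w01] and [mR_A; mR_B] = S·[w10; w11]:
  w00 = -1/2, w01 = 1, w10 = 0, w11 = 1/2

-1/2 1 0 1/2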